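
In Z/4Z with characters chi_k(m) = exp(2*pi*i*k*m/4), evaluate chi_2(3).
chi_2(3) = zeta_4^6 = -1

Why: chi_2(3) = zeta_4^(2*3) = zeta_4^6. Since zeta_4^4 = 1, this equals zeta_4^2 = exp(2*pi*i*2/4) = -1.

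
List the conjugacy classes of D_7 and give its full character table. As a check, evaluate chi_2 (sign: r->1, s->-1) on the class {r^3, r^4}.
Conjugacy classes: {e} of size 1, {r^1, r^6} of size 2, {r^2, r^5} of size 2, {r^3, r^4} of size 2, {s, sr, ..., sr^6} of size 7.
Character table:
  irrep \ class              {e} (size 1)  {r^1, r^6} (size 2)  {r^2, r^5} (size 2)  {r^3, r^4} (size 2)  {s, sr, ..., sr^6} (size 7)
  chi_1 (triv)               1             1                    1                    1                    1                          
  chi_2 (sign: r->1, s->-1)  1             1                    1                    1                    -1                         
  chi_3 (2d, j=1)            2             2*cos(2*pi/7)        -2*cos(3*pi/7)       -2*cos(pi/7)         0                          
  chi_4 (2d, j=2)            2             -2*cos(3*pi/7)       -2*cos(pi/7)         2*cos(2*pi/7)        0                          
  chi_5 (2d, j=3)            2             -2*cos(pi/7)         2*cos(2*pi/7)        -2*cos(3*pi/7)       0                          

Spot check: chi_2 (sign: r->1, s->-1) on {r^3, r^4} = 1.

Derivation: D_7 has order 2*7 = 14 with 5 conjugacy classes, hence 5 irreducibles. Sum of squared dims 1 + 1 + 4 + 4 + 4 = 14 = |G|. Linear characters come from the abelianisation; the 2-dimensional irreps have character r^k -> 2*cos(2*pi*j*k/7), reflections -> 0.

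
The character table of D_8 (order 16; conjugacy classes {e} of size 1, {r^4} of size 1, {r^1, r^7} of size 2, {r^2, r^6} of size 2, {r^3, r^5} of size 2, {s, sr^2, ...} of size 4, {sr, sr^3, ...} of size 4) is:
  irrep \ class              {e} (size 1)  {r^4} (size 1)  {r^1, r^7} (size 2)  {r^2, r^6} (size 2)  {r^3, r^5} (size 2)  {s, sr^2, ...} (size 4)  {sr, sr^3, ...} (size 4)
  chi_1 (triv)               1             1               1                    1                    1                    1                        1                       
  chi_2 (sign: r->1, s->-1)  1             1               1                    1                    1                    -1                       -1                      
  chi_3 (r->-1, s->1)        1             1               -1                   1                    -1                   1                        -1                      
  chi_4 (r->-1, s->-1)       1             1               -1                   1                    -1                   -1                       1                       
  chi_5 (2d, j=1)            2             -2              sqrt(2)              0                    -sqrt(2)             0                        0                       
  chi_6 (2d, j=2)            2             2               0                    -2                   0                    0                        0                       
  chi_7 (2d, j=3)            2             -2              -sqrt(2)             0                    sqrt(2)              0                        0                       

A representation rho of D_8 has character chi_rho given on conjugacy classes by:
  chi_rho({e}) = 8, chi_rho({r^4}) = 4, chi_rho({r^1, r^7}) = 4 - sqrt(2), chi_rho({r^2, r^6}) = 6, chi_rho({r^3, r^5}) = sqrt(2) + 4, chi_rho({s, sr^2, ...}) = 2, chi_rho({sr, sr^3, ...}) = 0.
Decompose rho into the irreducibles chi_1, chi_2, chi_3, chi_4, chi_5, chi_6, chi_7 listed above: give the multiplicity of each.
Multiplicities: chi_1: 3, chi_2: 2, chi_3: 1, chi_4: 0, chi_5: 0, chi_6: 0, chi_7: 1.

Working: Use <chi_rho, chi> = (1/|G|) sum_C |C| * chi_rho(C) * conj(chi(C)) with |G| = 16 for each irreducible chi in the table:
  <chi_rho, chi_1> = (1/16)[1*(8)*conj(1) + 1*(4)*conj(1) + 2*(4 - sqrt(2))*conj(1) + 2*(6)*conj(1) + 2*(sqrt(2) + 4)*conj(1) + 4*(2)*conj(1) + 4*(0)*conj(1)]
      = (1/16)[(8) + (4) + (8 - 2*sqrt(2)) + (12) + (2*sqrt(2) + 8) + (8) + (0)] = 48/16 = 3
  <chi_rho, chi_2> = (1/16)[1*(8)*conj(1) + 1*(4)*conj(1) + 2*(4 - sqrt(2))*conj(1) + 2*(6)*conj(1) + 2*(sqrt(2) + 4)*conj(1) + 4*(2)*conj(-1) + 4*(0)*conj(-1)]
      = (1/16)[(8) + (4) + (8 - 2*sqrt(2)) + (12) + (2*sqrt(2) + 8) + (-8) + (0)] = 32/16 = 2
  <chi_rho, chi_3> = (1/16)[1*(8)*conj(1) + 1*(4)*conj(1) + 2*(4 - sqrt(2))*conj(-1) + 2*(6)*conj(1) + 2*(sqrt(2) + 4)*conj(-1) + 4*(2)*conj(1) + 4*(0)*conj(-1)]
      = (1/16)[(8) + (4) + (-8 + 2*sqrt(2)) + (12) + (-8 - 2*sqrt(2)) + (8) + (0)] = 16/16 = 1
  <chi_rho, chi_4> = (1/16)[1*(8)*conj(1) + 1*(4)*conj(1) + 2*(4 - sqrt(2))*conj(-1) + 2*(6)*conj(1) + 2*(sqrt(2) + 4)*conj(-1) + 4*(2)*conj(-1) + 4*(0)*conj(1)]
      = (1/16)[(8) + (4) + (-8 + 2*sqrt(2)) + (12) + (-8 - 2*sqrt(2)) + (-8) + (0)] = 0/16 = 0
  <chi_rho, chi_5> = (1/16)[1*(8)*conj(2) + 1*(4)*conj(-2) + 2*(4 - sqrt(2))*conj(sqrt(2)) + 2*(6)*conj(0) + 2*(sqrt(2) + 4)*conj(-sqrt(2)) + 4*(2)*conj(0) + 4*(0)*conj(0)]
      = (1/16)[(16) + (-8) + (-4 + 8*sqrt(2)) + (0) + (-8*sqrt(2) - 4) + (0) + (0)] = 0/16 = 0
  <chi_rho, chi_6> = (1/16)[1*(8)*conj(2) + 1*(4)*conj(2) + 2*(4 - sqrt(2))*conj(0) + 2*(6)*conj(-2) + 2*(sqrt(2) + 4)*conj(0) + 4*(2)*conj(0) + 4*(0)*conj(0)]
      = (1/16)[(16) + (8) + (0) + (-24) + (0) + (0) + (0)] = 0/16 = 0
  <chi_rho, chi_7> = (1/16)[1*(8)*conj(2) + 1*(4)*conj(-2) + 2*(4 - sqrt(2))*conj(-sqrt(2)) + 2*(6)*conj(0) + 2*(sqrt(2) + 4)*conj(sqrt(2)) + 4*(2)*conj(0) + 4*(0)*conj(0)]
      = (1/16)[(16) + (-8) + (4 - 8*sqrt(2)) + (0) + (4 + 8*sqrt(2)) + (0) + (0)] = 16/16 = 1
Dimension check: dim(rho) = sum (mult * dim) = 3*1 + 2*1 + 1*1 + 0*1 + 0*2 + 0*2 + 1*2 = 8 = chi_rho(e) = 8.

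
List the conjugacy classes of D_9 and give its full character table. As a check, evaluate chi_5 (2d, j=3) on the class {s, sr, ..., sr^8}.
Conjugacy classes: {e} of size 1, {r^1, r^8} of size 2, {r^2, r^7} of size 2, {r^3, r^6} of size 2, {r^4, r^5} of size 2, {s, sr, ..., sr^8} of size 9.
Character table:
  irrep \ class              {e} (size 1)  {r^1, r^8} (size 2)  {r^2, r^7} (size 2)  {r^3, r^6} (size 2)  {r^4, r^5} (size 2)  {s, sr, ..., sr^8} (size 9)
  chi_1 (triv)               1             1                    1                    1                    1                    1                          
  chi_2 (sign: r->1, s->-1)  1             1                    1                    1                    1                    -1                         
  chi_3 (2d, j=1)            2             2*cos(2*pi/9)        2*cos(4*pi/9)        -1                   -2*cos(pi/9)         0                          
  chi_4 (2d, j=2)            2             2*cos(4*pi/9)        -2*cos(pi/9)         -1                   2*cos(2*pi/9)        0                          
  chi_5 (2d, j=3)            2             -1                   -1                   2                    -1                   0                          
  chi_6 (2d, j=4)            2             -2*cos(pi/9)         2*cos(2*pi/9)        -1                   2*cos(4*pi/9)        0                          

Spot check: chi_5 (2d, j=3) on {s, sr, ..., sr^8} = 0.

Derivation: D_9 has order 2*9 = 18 with 6 conjugacy classes, hence 6 irreducibles. Sum of squared dims 1 + 1 + 4 + 4 + 4 + 4 = 18 = |G|. Linear characters come from the abelianisation; the 2-dimensional irreps have character r^k -> 2*cos(2*pi*j*k/9), reflections -> 0.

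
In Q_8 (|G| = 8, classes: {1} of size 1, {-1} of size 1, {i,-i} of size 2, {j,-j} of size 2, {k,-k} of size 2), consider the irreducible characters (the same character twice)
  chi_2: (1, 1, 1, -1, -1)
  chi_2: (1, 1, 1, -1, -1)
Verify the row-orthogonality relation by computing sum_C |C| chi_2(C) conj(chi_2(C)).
Sum = 8 = |G| = 8; so <chi_2, chi_2> = 1 (norm-1 confirms irreducibility).

Justification: Compute term by term over conjugacy classes (|C| * chi_2(C) * conj(chi_2(C))):
  1*(1)*conj(1) + 1*(1)*conj(1) + 2*(1)*conj(1) + 2*(-1)*conj(-1) + 2*(-1)*conj(-1)
  = (1) + (1) + (2) + (2) + (2)
  = 8.
Dividing by |G| = 8 gives 8/8 = 1, matching the row-orthogonality relation <chi_2, chi_2> = [chi_2 = chi_2].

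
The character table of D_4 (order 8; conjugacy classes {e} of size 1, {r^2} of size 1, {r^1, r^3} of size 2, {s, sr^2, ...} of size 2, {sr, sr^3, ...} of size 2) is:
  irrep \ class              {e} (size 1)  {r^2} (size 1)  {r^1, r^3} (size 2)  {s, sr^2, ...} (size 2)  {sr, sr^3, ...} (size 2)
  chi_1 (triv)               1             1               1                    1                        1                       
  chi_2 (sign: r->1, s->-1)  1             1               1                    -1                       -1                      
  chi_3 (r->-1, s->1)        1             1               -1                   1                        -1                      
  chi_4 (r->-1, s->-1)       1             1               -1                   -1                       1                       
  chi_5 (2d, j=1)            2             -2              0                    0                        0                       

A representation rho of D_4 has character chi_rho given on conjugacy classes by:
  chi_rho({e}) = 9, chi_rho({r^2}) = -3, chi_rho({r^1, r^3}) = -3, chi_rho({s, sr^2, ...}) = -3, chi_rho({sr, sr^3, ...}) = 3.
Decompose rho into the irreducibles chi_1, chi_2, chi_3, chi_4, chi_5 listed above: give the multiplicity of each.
Multiplicities: chi_1: 0, chi_2: 0, chi_3: 0, chi_4: 3, chi_5: 3.

Solution. Use <chi_rho, chi> = (1/|G|) sum_C |C| * chi_rho(C) * conj(chi(C)) with |G| = 8 for each irreducible chi in the table:
  <chi_rho, chi_1> = (1/8)[1*(9)*conj(1) + 1*(-3)*conj(1) + 2*(-3)*conj(1) + 2*(-3)*conj(1) + 2*(3)*conj(1)]
      = (1/8)[(9) + (-3) + (-6) + (-6) + (6)] = 0/8 = 0
  <chi_rho, chi_2> = (1/8)[1*(9)*conj(1) + 1*(-3)*conj(1) + 2*(-3)*conj(1) + 2*(-3)*conj(-1) + 2*(3)*conj(-1)]
      = (1/8)[(9) + (-3) + (-6) + (6) + (-6)] = 0/8 = 0
  <chi_rho, chi_3> = (1/8)[1*(9)*conj(1) + 1*(-3)*conj(1) + 2*(-3)*conj(-1) + 2*(-3)*conj(1) + 2*(3)*conj(-1)]
      = (1/8)[(9) + (-3) + (6) + (-6) + (-6)] = 0/8 = 0
  <chi_rho, chi_4> = (1/8)[1*(9)*conj(1) + 1*(-3)*conj(1) + 2*(-3)*conj(-1) + 2*(-3)*conj(-1) + 2*(3)*conj(1)]
      = (1/8)[(9) + (-3) + (6) + (6) + (6)] = 24/8 = 3
  <chi_rho, chi_5> = (1/8)[1*(9)*conj(2) + 1*(-3)*conj(-2) + 2*(-3)*conj(0) + 2*(-3)*conj(0) + 2*(3)*conj(0)]
      = (1/8)[(18) + (6) + (0) + (0) + (0)] = 24/8 = 3
Dimension check: dim(rho) = sum (mult * dim) = 0*1 + 0*1 + 0*1 + 3*1 + 3*2 = 9 = chi_rho(e) = 9.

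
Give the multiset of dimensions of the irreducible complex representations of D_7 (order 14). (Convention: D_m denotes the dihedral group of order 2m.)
Dimensions: 1, 1, 2, 2, 2

Explanation: There are 5 irreducibles (= number of conjugacy classes). Their dimensions d_i satisfy sum d_i^2 = |G| = 14: 1 + 1 + 4 + 4 + 4 = 14.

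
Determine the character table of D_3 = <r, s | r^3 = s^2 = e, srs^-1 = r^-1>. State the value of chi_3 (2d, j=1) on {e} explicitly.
Conjugacy classes: {e} of size 1, {r^1, r^2} of size 2, {s, sr, ..., sr^2} of size 3.
Character table:
  irrep \ class              {e} (size 1)  {r^1, r^2} (size 2)  {s, sr, ..., sr^2} (size 3)
  chi_1 (triv)               1             1                    1                          
  chi_2 (sign: r->1, s->-1)  1             1                    -1                         
  chi_3 (2d, j=1)            2             -1                   0                          

Spot check: chi_3 (2d, j=1) on {e} = 2.

Why: D_3 has order 2*3 = 6 with 3 conjugacy classes, hence 3 irreducibles. Sum of squared dims 1 + 1 + 4 = 6 = |G|. Linear characters come from the abelianisation; the 2-dimensional irreps have character r^k -> 2*cos(2*pi*j*k/3), reflections -> 0.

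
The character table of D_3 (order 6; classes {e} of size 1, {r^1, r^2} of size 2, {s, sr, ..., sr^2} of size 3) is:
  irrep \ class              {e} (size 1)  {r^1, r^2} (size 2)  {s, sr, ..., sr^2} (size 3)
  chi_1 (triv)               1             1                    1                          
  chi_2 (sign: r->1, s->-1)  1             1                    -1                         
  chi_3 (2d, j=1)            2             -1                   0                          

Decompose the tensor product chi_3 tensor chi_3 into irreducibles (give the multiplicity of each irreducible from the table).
chi_3 tensor chi_3 = chi_1 + chi_2 + chi_3 (all other irreducibles have multiplicity 0).

Derivation: The character of a tensor product is the pointwise product (chi_3 * chi_3)(C) = chi_3(C) * chi_3(C):
  {e}: (2)*(2), {r^1, r^2}: (-1)*(-1), {s, sr, ..., sr^2}: (0)*(0)
so (chi_3 * chi_3) takes values
  {e} -> 4, {r^1, r^2} -> 1, {s, sr, ..., sr^2} -> 0.
Now take the inner product of this character with each irreducible chi from the table, <chi_3*chi_3, chi> = (1/6) sum_C |C| (chi_3*chi_3)(C) conj(chi(C)):
  <chi_3*chi_3, chi_1> = (1/6)[1*(4)*conj(1) + 2*(1)*conj(1) + 3*(0)*conj(1)]
      = (1/6)[(4) + (2) + (0)] = 6/6 = 1
  <chi_3*chi_3, chi_2> = (1/6)[1*(4)*conj(1) + 2*(1)*conj(1) + 3*(0)*conj(-1)]
      = (1/6)[(4) + (2) + (0)] = 6/6 = 1
  <chi_3*chi_3, chi_3> = (1/6)[1*(4)*conj(2) + 2*(1)*conj(-1) + 3*(0)*conj(0)]
      = (1/6)[(8) + (-2) + (0)] = 6/6 = 1
Hence the multiplicities are chi_1: 1, chi_2: 1, chi_3: 1. Dimension check: dim(chi_3)*dim(chi_3) = 2*2 = 4 and sum (mult * dim) = 1*1 + 1*1 + 1*2 = 4.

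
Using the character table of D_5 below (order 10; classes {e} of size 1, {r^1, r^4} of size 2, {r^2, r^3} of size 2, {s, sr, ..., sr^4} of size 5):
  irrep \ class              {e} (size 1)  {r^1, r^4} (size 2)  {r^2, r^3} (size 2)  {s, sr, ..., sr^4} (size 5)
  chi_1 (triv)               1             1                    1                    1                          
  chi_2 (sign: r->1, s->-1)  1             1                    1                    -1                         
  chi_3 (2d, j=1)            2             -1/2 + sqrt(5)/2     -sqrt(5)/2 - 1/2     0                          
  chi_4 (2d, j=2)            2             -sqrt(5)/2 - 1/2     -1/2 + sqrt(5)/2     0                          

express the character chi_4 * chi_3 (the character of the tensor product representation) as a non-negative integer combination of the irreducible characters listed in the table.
chi_4 tensor chi_3 = chi_3 + chi_4 (all other irreducibles have multiplicity 0).

The character of a tensor product is the pointwise product (chi_4 * chi_3)(C) = chi_4(C) * chi_3(C):
  {e}: (2)*(2), {r^1, r^4}: (-sqrt(5)/2 - 1/2)*(-1/2 + sqrt(5)/2), {r^2, r^3}: (-1/2 + sqrt(5)/2)*(-sqrt(5)/2 - 1/2), {s, sr, ..., sr^4}: (0)*(0)
so (chi_4 * chi_3) takes values
  {e} -> 4, {r^1, r^4} -> -1, {r^2, r^3} -> -1, {s, sr, ..., sr^4} -> 0.
Now take the inner product of this character with each irreducible chi from the table, <chi_4*chi_3, chi> = (1/10) sum_C |C| (chi_4*chi_3)(C) conj(chi(C)):
  <chi_4*chi_3, chi_1> = (1/10)[1*(4)*conj(1) + 2*(-1)*conj(1) + 2*(-1)*conj(1) + 5*(0)*conj(1)]
      = (1/10)[(4) + (-2) + (-2) + (0)] = 0/10 = 0
  <chi_4*chi_3, chi_2> = (1/10)[1*(4)*conj(1) + 2*(-1)*conj(1) + 2*(-1)*conj(1) + 5*(0)*conj(-1)]
      = (1/10)[(4) + (-2) + (-2) + (0)] = 0/10 = 0
  <chi_4*chi_3, chi_3> = (1/10)[1*(4)*conj(2) + 2*(-1)*conj(-1/2 + sqrt(5)/2) + 2*(-1)*conj(-sqrt(5)/2 - 1/2) + 5*(0)*conj(0)]
      = (1/10)[(8) + (1 - sqrt(5)) + (1 + sqrt(5)) + (0)] = 10/10 = 1
  <chi_4*chi_3, chi_4> = (1/10)[1*(4)*conj(2) + 2*(-1)*conj(-sqrt(5)/2 - 1/2) + 2*(-1)*conj(-1/2 + sqrt(5)/2) + 5*(0)*conj(0)]
      = (1/10)[(8) + (1 + sqrt(5)) + (1 - sqrt(5)) + (0)] = 10/10 = 1
Hence the multiplicities are chi_3: 1, chi_4: 1. Dimension check: dim(chi_4)*dim(chi_3) = 2*2 = 4 and sum (mult * dim) = 1*2 + 1*2 = 4.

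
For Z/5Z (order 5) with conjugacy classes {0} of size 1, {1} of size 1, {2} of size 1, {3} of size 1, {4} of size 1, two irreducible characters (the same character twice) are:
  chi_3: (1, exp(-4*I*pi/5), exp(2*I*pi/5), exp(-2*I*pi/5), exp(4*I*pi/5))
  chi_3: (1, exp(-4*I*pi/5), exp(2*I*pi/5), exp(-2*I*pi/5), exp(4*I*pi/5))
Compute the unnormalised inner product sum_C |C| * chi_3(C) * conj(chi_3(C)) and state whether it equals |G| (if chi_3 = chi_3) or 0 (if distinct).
Sum = 5 = |G| = 5; so <chi_3, chi_3> = 1 (norm-1 confirms irreducibility).

Working: Compute term by term over conjugacy classes (|C| * chi_3(C) * conj(chi_3(C))):
  1*(1)*conj(1) + 1*(exp(-4*I*pi/5))*conj(exp(-4*I*pi/5)) + 1*(exp(2*I*pi/5))*conj(exp(2*I*pi/5)) + 1*(exp(-2*I*pi/5))*conj(exp(-2*I*pi/5)) + 1*(exp(4*I*pi/5))*conj(exp(4*I*pi/5))
  = (1) + (1) + (1) + (1) + (1)
  = 5.
(Exp terms are combined using exp(i*s)*conj(exp(i*t)) = exp(i*(s-t)), and sums of them are collapsed using the identity that for every m > 1 the m distinct m-th roots of unity sum to 0, e.g. 1 + exp(2*I*pi/3) + exp(-2*I*pi/3) = 0.)
Dividing by |G| = 5 gives 5/5 = 1, matching the row-orthogonality relation <chi_3, chi_3> = [chi_3 = chi_3].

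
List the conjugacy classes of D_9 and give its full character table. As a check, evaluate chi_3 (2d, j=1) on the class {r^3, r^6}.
Conjugacy classes: {e} of size 1, {r^1, r^8} of size 2, {r^2, r^7} of size 2, {r^3, r^6} of size 2, {r^4, r^5} of size 2, {s, sr, ..., sr^8} of size 9.
Character table:
  irrep \ class              {e} (size 1)  {r^1, r^8} (size 2)  {r^2, r^7} (size 2)  {r^3, r^6} (size 2)  {r^4, r^5} (size 2)  {s, sr, ..., sr^8} (size 9)
  chi_1 (triv)               1             1                    1                    1                    1                    1                          
  chi_2 (sign: r->1, s->-1)  1             1                    1                    1                    1                    -1                         
  chi_3 (2d, j=1)            2             2*cos(2*pi/9)        2*cos(4*pi/9)        -1                   -2*cos(pi/9)         0                          
  chi_4 (2d, j=2)            2             2*cos(4*pi/9)        -2*cos(pi/9)         -1                   2*cos(2*pi/9)        0                          
  chi_5 (2d, j=3)            2             -1                   -1                   2                    -1                   0                          
  chi_6 (2d, j=4)            2             -2*cos(pi/9)         2*cos(2*pi/9)        -1                   2*cos(4*pi/9)        0                          

Spot check: chi_3 (2d, j=1) on {r^3, r^6} = -1.

D_9 has order 2*9 = 18 with 6 conjugacy classes, hence 6 irreducibles. Sum of squared dims 1 + 1 + 4 + 4 + 4 + 4 = 18 = |G|. Linear characters come from the abelianisation; the 2-dimensional irreps have character r^k -> 2*cos(2*pi*j*k/9), reflections -> 0.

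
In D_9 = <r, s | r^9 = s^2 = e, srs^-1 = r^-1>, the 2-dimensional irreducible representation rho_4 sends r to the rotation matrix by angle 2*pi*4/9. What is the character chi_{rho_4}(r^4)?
chi_{rho_4}(r^4) = 2*cos(2*pi*4*4/9) = 2*cos(4*pi/9)

Proof sketch: rho_4(r^4) is rotation by angle 2*pi*4*4/9, whose trace is 2*cos(2*pi*4*4/9) = 2*cos(4*pi/9).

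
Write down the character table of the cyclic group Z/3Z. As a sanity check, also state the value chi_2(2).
Character table of Z/3Z (irreps indexed chi_0,...,chi_2 with chi_k(m) = zeta_3^(k*m), zeta_3 = exp(2*pi*i/3)):
  irrep \ class  {0} (size 1)  {1} (size 1)    {2} (size 1)  
  chi_0          1             1               1             
  chi_1          1             exp(2*I*pi/3)   exp(-2*I*pi/3)
  chi_2          1             exp(-2*I*pi/3)  exp(2*I*pi/3) 

Spot check: chi_2(2) = zeta_3^(2*2) = zeta_3^4 = exp(2*I*pi/3).

Derivation: Z/3Z is abelian, so all 3 irreducible complex representations are 1-dimensional. They are given by chi_k(m) = zeta_3^(k*m) for k = 0,...,2. Row orthogonality: sum_m chi_k(m) conj(chi_l(m)) = 3 * [k = l].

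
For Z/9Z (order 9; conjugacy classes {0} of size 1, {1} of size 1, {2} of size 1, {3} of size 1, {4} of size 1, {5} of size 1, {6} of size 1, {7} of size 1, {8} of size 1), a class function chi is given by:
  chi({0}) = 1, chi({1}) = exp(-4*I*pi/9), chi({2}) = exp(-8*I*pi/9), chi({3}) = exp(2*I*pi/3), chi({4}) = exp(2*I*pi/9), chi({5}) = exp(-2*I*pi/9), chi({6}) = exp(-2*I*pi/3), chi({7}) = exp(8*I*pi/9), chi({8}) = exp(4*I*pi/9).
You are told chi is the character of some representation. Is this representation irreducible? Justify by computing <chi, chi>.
Irreducible: <chi, chi> = 1.

Proof sketch: <chi, chi> = (1/|G|) sum_C |C| * |chi(C)|^2 = (1/9)[1*|1|^2 + 1*|exp(-4*I*pi/9)|^2 + 1*|exp(-8*I*pi/9)|^2 + 1*|exp(2*I*pi/3)|^2 + 1*|exp(2*I*pi/9)|^2 + 1*|exp(-2*I*pi/9)|^2 + 1*|exp(-2*I*pi/3)|^2 + 1*|exp(8*I*pi/9)|^2 + 1*|exp(4*I*pi/9)|^2]
  = (1/9)[(1) + (1) + (1) + (1) + (1) + (1) + (1) + (1) + (1)] = 9/9 = 1.
(Exp terms are combined using exp(i*s)*conj(exp(i*t)) = exp(i*(s-t)), and sums of them are collapsed using the identity that for every m > 1 the m distinct m-th roots of unity sum to 0, e.g. 1 + exp(2*I*pi/3) + exp(-2*I*pi/3) = 0.)
A character is irreducible iff <chi, chi> = 1, so this representation is irreducible.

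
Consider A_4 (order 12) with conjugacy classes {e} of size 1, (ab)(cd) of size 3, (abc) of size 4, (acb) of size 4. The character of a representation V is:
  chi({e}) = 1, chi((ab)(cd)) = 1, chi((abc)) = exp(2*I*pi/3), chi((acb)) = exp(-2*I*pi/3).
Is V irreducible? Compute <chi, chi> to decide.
Irreducible: <chi, chi> = 1.

Derivation: <chi, chi> = (1/|G|) sum_C |C| * |chi(C)|^2 = (1/12)[1*|1|^2 + 3*|1|^2 + 4*|exp(2*I*pi/3)|^2 + 4*|exp(-2*I*pi/3)|^2]
  = (1/12)[(1) + (3) + (4) + (4)] = 12/12 = 1.
(Exp terms are combined using exp(i*s)*conj(exp(i*t)) = exp(i*(s-t)), and sums of them are collapsed using the identity that for every m > 1 the m distinct m-th roots of unity sum to 0, e.g. 1 + exp(2*I*pi/3) + exp(-2*I*pi/3) = 0.)
A character is irreducible iff <chi, chi> = 1, so this representation is irreducible.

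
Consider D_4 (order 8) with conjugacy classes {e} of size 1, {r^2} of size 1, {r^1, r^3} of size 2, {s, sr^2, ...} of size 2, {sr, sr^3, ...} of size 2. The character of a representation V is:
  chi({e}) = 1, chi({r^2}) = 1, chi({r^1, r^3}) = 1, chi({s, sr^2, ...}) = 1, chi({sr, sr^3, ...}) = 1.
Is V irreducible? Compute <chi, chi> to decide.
Irreducible: <chi, chi> = 1.

Reasoning: <chi, chi> = (1/|G|) sum_C |C| * |chi(C)|^2 = (1/8)[1*|1|^2 + 1*|1|^2 + 2*|1|^2 + 2*|1|^2 + 2*|1|^2]
  = (1/8)[(1) + (1) + (2) + (2) + (2)] = 8/8 = 1.
A character is irreducible iff <chi, chi> = 1, so this representation is irreducible.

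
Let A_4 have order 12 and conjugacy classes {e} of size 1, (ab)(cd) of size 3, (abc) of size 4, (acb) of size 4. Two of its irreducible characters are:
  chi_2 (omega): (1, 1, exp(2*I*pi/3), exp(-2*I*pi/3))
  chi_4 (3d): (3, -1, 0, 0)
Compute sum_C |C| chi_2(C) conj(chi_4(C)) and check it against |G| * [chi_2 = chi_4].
Sum = 0; so <chi_2, chi_4> = 0 (distinct irreducibles are orthogonal).

Working: Compute term by term over conjugacy classes (|C| * chi_2(C) * conj(chi_4(C))):
  1*(1)*conj(3) + 3*(1)*conj(-1) + 4*(exp(2*I*pi/3))*conj(0) + 4*(exp(-2*I*pi/3))*conj(0)
  = (3) + (-3) + (0) + (0)
  = 0.
(Exp terms are combined using exp(i*s)*conj(exp(i*t)) = exp(i*(s-t)), and sums of them are collapsed using the identity that for every m > 1 the m distinct m-th roots of unity sum to 0, e.g. 1 + exp(2*I*pi/3) + exp(-2*I*pi/3) = 0.)
Dividing by |G| = 12 gives 0/12 = 0, matching the row-orthogonality relation <chi_2, chi_4> = [chi_2 = chi_4].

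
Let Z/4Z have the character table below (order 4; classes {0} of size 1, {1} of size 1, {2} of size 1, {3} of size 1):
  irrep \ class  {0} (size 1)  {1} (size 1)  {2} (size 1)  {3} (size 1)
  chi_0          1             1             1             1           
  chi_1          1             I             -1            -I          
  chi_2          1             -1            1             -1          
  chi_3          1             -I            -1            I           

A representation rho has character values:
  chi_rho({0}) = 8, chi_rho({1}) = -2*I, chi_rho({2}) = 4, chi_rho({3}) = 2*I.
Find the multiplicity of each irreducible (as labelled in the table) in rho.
Multiplicities: chi_0: 3, chi_1: 0, chi_2: 3, chi_3: 2.

Reasoning: Use <chi_rho, chi> = (1/|G|) sum_C |C| * chi_rho(C) * conj(chi(C)) with |G| = 4 for each irreducible chi in the table:
  <chi_rho, chi_0> = (1/4)[1*(8)*conj(1) + 1*(-2*I)*conj(1) + 1*(4)*conj(1) + 1*(2*I)*conj(1)]
      = (1/4)[(8) + (-2*I) + (4) + (2*I)] = 12/4 = 3
  <chi_rho, chi_1> = (1/4)[1*(8)*conj(1) + 1*(-2*I)*conj(I) + 1*(4)*conj(-1) + 1*(2*I)*conj(-I)]
      = (1/4)[(8) + (-2) + (-4) + (-2)] = 0/4 = 0
  <chi_rho, chi_2> = (1/4)[1*(8)*conj(1) + 1*(-2*I)*conj(-1) + 1*(4)*conj(1) + 1*(2*I)*conj(-1)]
      = (1/4)[(8) + (2*I) + (4) + (-2*I)] = 12/4 = 3
  <chi_rho, chi_3> = (1/4)[1*(8)*conj(1) + 1*(-2*I)*conj(-I) + 1*(4)*conj(-1) + 1*(2*I)*conj(I)]
      = (1/4)[(8) + (2) + (-4) + (2)] = 8/4 = 2
(Exp terms are combined using exp(i*s)*conj(exp(i*t)) = exp(i*(s-t)), and sums of them are collapsed using the identity that for every m > 1 the m distinct m-th roots of unity sum to 0, e.g. 1 + exp(2*I*pi/3) + exp(-2*I*pi/3) = 0.)
Dimension check: dim(rho) = sum (mult * dim) = 3*1 + 0*1 + 3*1 + 2*1 = 8 = chi_rho(e) = 8.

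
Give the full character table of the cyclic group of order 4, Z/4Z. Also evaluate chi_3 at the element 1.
Character table of Z/4Z (irreps indexed chi_0,...,chi_3 with chi_k(m) = zeta_4^(k*m), zeta_4 = exp(2*pi*i/4)):
  irrep \ class  {0} (size 1)  {1} (size 1)  {2} (size 1)  {3} (size 1)
  chi_0          1             1             1             1           
  chi_1          1             I             -1            -I          
  chi_2          1             -1            1             -1          
  chi_3          1             -I            -1            I           

Spot check: chi_3(1) = zeta_4^(3*1) = zeta_4^3 = -I.

Z/4Z is abelian, so all 4 irreducible complex representations are 1-dimensional. They are given by chi_k(m) = zeta_4^(k*m) for k = 0,...,3. Row orthogonality: sum_m chi_k(m) conj(chi_l(m)) = 4 * [k = l].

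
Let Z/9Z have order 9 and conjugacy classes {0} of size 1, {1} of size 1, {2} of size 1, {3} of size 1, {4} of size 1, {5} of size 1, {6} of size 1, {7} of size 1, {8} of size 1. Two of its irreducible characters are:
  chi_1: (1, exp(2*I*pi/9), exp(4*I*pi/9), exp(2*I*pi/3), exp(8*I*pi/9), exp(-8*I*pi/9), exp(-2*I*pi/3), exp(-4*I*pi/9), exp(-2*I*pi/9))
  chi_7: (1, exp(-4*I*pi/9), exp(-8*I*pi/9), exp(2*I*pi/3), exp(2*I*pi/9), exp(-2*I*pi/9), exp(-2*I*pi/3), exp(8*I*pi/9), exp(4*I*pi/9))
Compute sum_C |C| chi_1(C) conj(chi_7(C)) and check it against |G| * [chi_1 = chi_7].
Sum = 0; so <chi_1, chi_7> = 0 (distinct irreducibles are orthogonal).

Reasoning: Compute term by term over conjugacy classes (|C| * chi_1(C) * conj(chi_7(C))):
  1*(1)*conj(1) + 1*(exp(2*I*pi/9))*conj(exp(-4*I*pi/9)) + 1*(exp(4*I*pi/9))*conj(exp(-8*I*pi/9)) + 1*(exp(2*I*pi/3))*conj(exp(2*I*pi/3)) + 1*(exp(8*I*pi/9))*conj(exp(2*I*pi/9)) + 1*(exp(-8*I*pi/9))*conj(exp(-2*I*pi/9)) + 1*(exp(-2*I*pi/3))*conj(exp(-2*I*pi/3)) + 1*(exp(-4*I*pi/9))*conj(exp(8*I*pi/9)) + 1*(exp(-2*I*pi/9))*conj(exp(4*I*pi/9))
  = (1) + (exp(2*I*pi/3)) + (exp(-2*I*pi/3)) + (1) + (exp(2*I*pi/3)) + (exp(-2*I*pi/3)) + (1) + (exp(2*I*pi/3)) + (exp(-2*I*pi/3))
  = 0.
(Exp terms are combined using exp(i*s)*conj(exp(i*t)) = exp(i*(s-t)), and sums of them are collapsed using the identity that for every m > 1 the m distinct m-th roots of unity sum to 0, e.g. 1 + exp(2*I*pi/3) + exp(-2*I*pi/3) = 0.)
Dividing by |G| = 9 gives 0/9 = 0, matching the row-orthogonality relation <chi_1, chi_7> = [chi_1 = chi_7].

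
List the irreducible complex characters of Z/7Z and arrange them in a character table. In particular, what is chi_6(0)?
Character table of Z/7Z (irreps indexed chi_0,...,chi_6 with chi_k(m) = zeta_7^(k*m), zeta_7 = exp(2*pi*i/7)):
  irrep \ class  {0} (size 1)  {1} (size 1)    {2} (size 1)    {3} (size 1)    {4} (size 1)    {5} (size 1)    {6} (size 1)  
  chi_0          1             1               1               1               1               1               1             
  chi_1          1             exp(2*I*pi/7)   exp(4*I*pi/7)   exp(6*I*pi/7)   exp(-6*I*pi/7)  exp(-4*I*pi/7)  exp(-2*I*pi/7)
  chi_2          1             exp(4*I*pi/7)   exp(-6*I*pi/7)  exp(-2*I*pi/7)  exp(2*I*pi/7)   exp(6*I*pi/7)   exp(-4*I*pi/7)
  chi_3          1             exp(6*I*pi/7)   exp(-2*I*pi/7)  exp(4*I*pi/7)   exp(-4*I*pi/7)  exp(2*I*pi/7)   exp(-6*I*pi/7)
  chi_4          1             exp(-6*I*pi/7)  exp(2*I*pi/7)   exp(-4*I*pi/7)  exp(4*I*pi/7)   exp(-2*I*pi/7)  exp(6*I*pi/7) 
  chi_5          1             exp(-4*I*pi/7)  exp(6*I*pi/7)   exp(2*I*pi/7)   exp(-2*I*pi/7)  exp(-6*I*pi/7)  exp(4*I*pi/7) 
  chi_6          1             exp(-2*I*pi/7)  exp(-4*I*pi/7)  exp(-6*I*pi/7)  exp(6*I*pi/7)   exp(4*I*pi/7)   exp(2*I*pi/7) 

Spot check: chi_6(0) = zeta_7^(6*0) = zeta_7^0 = 1.

Explanation: Z/7Z is abelian, so all 7 irreducible complex representations are 1-dimensional. They are given by chi_k(m) = zeta_7^(k*m) for k = 0,...,6. Row orthogonality: sum_m chi_k(m) conj(chi_l(m)) = 7 * [k = l].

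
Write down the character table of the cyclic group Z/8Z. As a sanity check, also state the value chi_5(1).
Character table of Z/8Z (irreps indexed chi_0,...,chi_7 with chi_k(m) = zeta_8^(k*m), zeta_8 = exp(2*pi*i/8)):
  irrep \ class  {0} (size 1)  {1} (size 1)    {2} (size 1)  {3} (size 1)    {4} (size 1)  {5} (size 1)    {6} (size 1)  {7} (size 1)  
  chi_0          1             1               1             1               1             1               1             1             
  chi_1          1             exp(I*pi/4)     I             exp(3*I*pi/4)   -1            exp(-3*I*pi/4)  -I            exp(-I*pi/4)  
  chi_2          1             I               -1            -I              1             I               -1            -I            
  chi_3          1             exp(3*I*pi/4)   -I            exp(I*pi/4)     -1            exp(-I*pi/4)    I             exp(-3*I*pi/4)
  chi_4          1             -1              1             -1              1             -1              1             -1            
  chi_5          1             exp(-3*I*pi/4)  I             exp(-I*pi/4)    -1            exp(I*pi/4)     -I            exp(3*I*pi/4) 
  chi_6          1             -I              -1            I               1             -I              -1            I             
  chi_7          1             exp(-I*pi/4)    -I            exp(-3*I*pi/4)  -1            exp(3*I*pi/4)   I             exp(I*pi/4)   

Spot check: chi_5(1) = zeta_8^(5*1) = zeta_8^5 = exp(-3*I*pi/4).

Z/8Z is abelian, so all 8 irreducible complex representations are 1-dimensional. They are given by chi_k(m) = zeta_8^(k*m) for k = 0,...,7. Row orthogonality: sum_m chi_k(m) conj(chi_l(m)) = 8 * [k = l].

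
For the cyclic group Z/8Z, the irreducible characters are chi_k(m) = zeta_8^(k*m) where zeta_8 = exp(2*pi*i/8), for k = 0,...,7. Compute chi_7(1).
chi_7(1) = zeta_8^7 = exp(-I*pi/4)

Justification: chi_7(1) = zeta_8^(7*1) = zeta_8^7. Since zeta_8^8 = 1, this equals zeta_8^7 = exp(2*pi*i*7/8) = exp(-I*pi/4).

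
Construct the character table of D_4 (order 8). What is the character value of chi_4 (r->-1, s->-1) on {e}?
Conjugacy classes: {e} of size 1, {r^2} of size 1, {r^1, r^3} of size 2, {s, sr^2, ...} of size 2, {sr, sr^3, ...} of size 2.
Character table:
  irrep \ class              {e} (size 1)  {r^2} (size 1)  {r^1, r^3} (size 2)  {s, sr^2, ...} (size 2)  {sr, sr^3, ...} (size 2)
  chi_1 (triv)               1             1               1                    1                        1                       
  chi_2 (sign: r->1, s->-1)  1             1               1                    -1                       -1                      
  chi_3 (r->-1, s->1)        1             1               -1                   1                        -1                      
  chi_4 (r->-1, s->-1)       1             1               -1                   -1                       1                       
  chi_5 (2d, j=1)            2             -2              0                    0                        0                       

Spot check: chi_4 (r->-1, s->-1) on {e} = 1.

Reasoning: D_4 has order 2*4 = 8 with 5 conjugacy classes, hence 5 irreducibles. Sum of squared dims 1 + 1 + 1 + 1 + 4 = 8 = |G|. Linear characters come from the abelianisation; the 2-dimensional irreps have character r^k -> 2*cos(2*pi*j*k/4), reflections -> 0.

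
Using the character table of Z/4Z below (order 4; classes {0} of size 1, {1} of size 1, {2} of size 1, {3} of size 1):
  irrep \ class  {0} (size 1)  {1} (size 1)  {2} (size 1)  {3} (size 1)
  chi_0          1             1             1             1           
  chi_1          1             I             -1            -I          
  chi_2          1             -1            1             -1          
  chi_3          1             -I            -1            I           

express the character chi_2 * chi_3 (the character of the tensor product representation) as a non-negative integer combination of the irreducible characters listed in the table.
chi_2 tensor chi_3 = chi_1 (all other irreducibles have multiplicity 0).

The character of a tensor product is the pointwise product (chi_2 * chi_3)(C) = chi_2(C) * chi_3(C):
  {0}: (1)*(1), {1}: (-1)*(-I), {2}: (1)*(-1), {3}: (-1)*(I)
so (chi_2 * chi_3) takes values
  {0} -> 1, {1} -> I, {2} -> -1, {3} -> -I.
Now take the inner product of this character with each irreducible chi from the table, <chi_2*chi_3, chi> = (1/4) sum_C |C| (chi_2*chi_3)(C) conj(chi(C)):
  <chi_2*chi_3, chi_0> = (1/4)[1*(1)*conj(1) + 1*(I)*conj(1) + 1*(-1)*conj(1) + 1*(-I)*conj(1)]
      = (1/4)[(1) + (I) + (-1) + (-I)] = 0/4 = 0
  <chi_2*chi_3, chi_1> = (1/4)[1*(1)*conj(1) + 1*(I)*conj(I) + 1*(-1)*conj(-1) + 1*(-I)*conj(-I)]
      = (1/4)[(1) + (1) + (1) + (1)] = 4/4 = 1
  <chi_2*chi_3, chi_2> = (1/4)[1*(1)*conj(1) + 1*(I)*conj(-1) + 1*(-1)*conj(1) + 1*(-I)*conj(-1)]
      = (1/4)[(1) + (-I) + (-1) + (I)] = 0/4 = 0
  <chi_2*chi_3, chi_3> = (1/4)[1*(1)*conj(1) + 1*(I)*conj(-I) + 1*(-1)*conj(-1) + 1*(-I)*conj(I)]
      = (1/4)[(1) + (-1) + (1) + (-1)] = 0/4 = 0
(Exp terms are combined using exp(i*s)*conj(exp(i*t)) = exp(i*(s-t)), and sums of them are collapsed using the identity that for every m > 1 the m distinct m-th roots of unity sum to 0, e.g. 1 + exp(2*I*pi/3) + exp(-2*I*pi/3) = 0.)
Hence the multiplicities are chi_1: 1. Dimension check: dim(chi_2)*dim(chi_3) = 1*1 = 1 and sum (mult * dim) = 1*1 = 1.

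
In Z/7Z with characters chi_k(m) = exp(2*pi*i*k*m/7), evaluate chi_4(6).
chi_4(6) = zeta_7^24 = exp(6*I*pi/7)

Explanation: chi_4(6) = zeta_7^(4*6) = zeta_7^24. Since zeta_7^7 = 1, this equals zeta_7^3 = exp(2*pi*i*3/7) = exp(6*I*pi/7).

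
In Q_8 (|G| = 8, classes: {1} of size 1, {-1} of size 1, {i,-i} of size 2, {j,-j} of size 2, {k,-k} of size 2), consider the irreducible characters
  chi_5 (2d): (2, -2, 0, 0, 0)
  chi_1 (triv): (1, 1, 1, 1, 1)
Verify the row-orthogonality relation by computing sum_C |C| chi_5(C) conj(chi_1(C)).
Sum = 0; so <chi_5, chi_1> = 0 (distinct irreducibles are orthogonal).

Reasoning: Compute term by term over conjugacy classes (|C| * chi_5(C) * conj(chi_1(C))):
  1*(2)*conj(1) + 1*(-2)*conj(1) + 2*(0)*conj(1) + 2*(0)*conj(1) + 2*(0)*conj(1)
  = (2) + (-2) + (0) + (0) + (0)
  = 0.
Dividing by |G| = 8 gives 0/8 = 0, matching the row-orthogonality relation <chi_5, chi_1> = [chi_5 = chi_1].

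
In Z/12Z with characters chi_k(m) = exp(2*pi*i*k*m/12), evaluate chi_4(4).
chi_4(4) = zeta_12^16 = exp(2*I*pi/3)

Why: chi_4(4) = zeta_12^(4*4) = zeta_12^16. Since zeta_12^12 = 1, this equals zeta_12^4 = exp(2*pi*i*4/12) = exp(2*I*pi/3).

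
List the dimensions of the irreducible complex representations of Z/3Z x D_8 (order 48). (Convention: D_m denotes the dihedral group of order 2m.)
Dimensions: 1, 1, 1, 1, 1, 1, 1, 1, 1, 1, 1, 1, 2, 2, 2, 2, 2, 2, 2, 2, 2

Derivation: There are 21 irreducibles (= number of conjugacy classes). Their dimensions d_i satisfy sum d_i^2 = |G| = 48: 1 + 1 + 1 + 1 + 1 + 1 + 1 + 1 + 1 + 1 + 1 + 1 + 4 + 4 + 4 + 4 + 4 + 4 + 4 + 4 + 4 = 48. (For the product with Z/3Z: each of the 3 1-dim characters of Z/3Z tensors with each irrep of D_8, giving 3 copies of each D_8-dimension.)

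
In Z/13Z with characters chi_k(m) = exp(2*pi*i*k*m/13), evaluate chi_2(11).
chi_2(11) = zeta_13^22 = exp(-8*I*pi/13)

Justification: chi_2(11) = zeta_13^(2*11) = zeta_13^22. Since zeta_13^13 = 1, this equals zeta_13^9 = exp(2*pi*i*9/13) = exp(-8*I*pi/13).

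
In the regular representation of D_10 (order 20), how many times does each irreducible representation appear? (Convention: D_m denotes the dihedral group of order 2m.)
Each irreducible V_i of dimension d_i appears with multiplicity d_i, i.e. rho_reg = (direct sum over all irreducibles V_i) d_i V_i. The irreducible dimensions for D_10 are 1, 1, 1, 1, 2, 2, 2, 2: 4 irreducibles of dimension 1, each with multiplicity 1; 4 irreducibles of dimension 2, each with multiplicity 2. Total dimension 4*1*1 + 4*2*2 = 20 = |G|.

Justification: General theorem: in the regular representation of a finite group G, each irreducible appears with multiplicity equal to its dimension. Check: dim(rho_reg) = sum d_i^2 = 1 + 1 + 1 + 1 + 4 + 4 + 4 + 4 = 20 = |G|.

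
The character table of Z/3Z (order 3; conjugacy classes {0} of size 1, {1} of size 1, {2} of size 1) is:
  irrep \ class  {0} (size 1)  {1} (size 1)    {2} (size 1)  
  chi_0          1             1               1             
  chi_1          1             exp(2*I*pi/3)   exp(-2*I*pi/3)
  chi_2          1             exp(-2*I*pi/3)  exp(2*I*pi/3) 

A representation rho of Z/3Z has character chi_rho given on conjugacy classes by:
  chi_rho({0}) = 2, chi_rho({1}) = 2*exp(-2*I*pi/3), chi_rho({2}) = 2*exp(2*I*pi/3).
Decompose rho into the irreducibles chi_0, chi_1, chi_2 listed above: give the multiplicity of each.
Multiplicities: chi_0: 0, chi_1: 0, chi_2: 2.

Proof sketch: Use <chi_rho, chi> = (1/|G|) sum_C |C| * chi_rho(C) * conj(chi(C)) with |G| = 3 for each irreducible chi in the table:
  <chi_rho, chi_0> = (1/3)[1*(2)*conj(1) + 1*(2*exp(-2*I*pi/3))*conj(1) + 1*(2*exp(2*I*pi/3))*conj(1)]
      = (1/3)[(2) + (2*exp(-2*I*pi/3)) + (2*exp(2*I*pi/3))] = 0/3 = 0
  <chi_rho, chi_1> = (1/3)[1*(2)*conj(1) + 1*(2*exp(-2*I*pi/3))*conj(exp(2*I*pi/3)) + 1*(2*exp(2*I*pi/3))*conj(exp(-2*I*pi/3))]
      = (1/3)[(2) + (2*exp(2*I*pi/3)) + (2*exp(-2*I*pi/3))] = 0/3 = 0
  <chi_rho, chi_2> = (1/3)[1*(2)*conj(1) + 1*(2*exp(-2*I*pi/3))*conj(exp(-2*I*pi/3)) + 1*(2*exp(2*I*pi/3))*conj(exp(2*I*pi/3))]
      = (1/3)[(2) + (2) + (2)] = 6/3 = 2
(Exp terms are combined using exp(i*s)*conj(exp(i*t)) = exp(i*(s-t)), and sums of them are collapsed using the identity that for every m > 1 the m distinct m-th roots of unity sum to 0, e.g. 1 + exp(2*I*pi/3) + exp(-2*I*pi/3) = 0.)
Dimension check: dim(rho) = sum (mult * dim) = 0*1 + 0*1 + 2*1 = 2 = chi_rho(e) = 2.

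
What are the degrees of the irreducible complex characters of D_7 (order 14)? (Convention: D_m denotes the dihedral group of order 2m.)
Dimensions: 1, 1, 2, 2, 2

Details: There are 5 irreducibles (= number of conjugacy classes). Their dimensions d_i satisfy sum d_i^2 = |G| = 14: 1 + 1 + 4 + 4 + 4 = 14.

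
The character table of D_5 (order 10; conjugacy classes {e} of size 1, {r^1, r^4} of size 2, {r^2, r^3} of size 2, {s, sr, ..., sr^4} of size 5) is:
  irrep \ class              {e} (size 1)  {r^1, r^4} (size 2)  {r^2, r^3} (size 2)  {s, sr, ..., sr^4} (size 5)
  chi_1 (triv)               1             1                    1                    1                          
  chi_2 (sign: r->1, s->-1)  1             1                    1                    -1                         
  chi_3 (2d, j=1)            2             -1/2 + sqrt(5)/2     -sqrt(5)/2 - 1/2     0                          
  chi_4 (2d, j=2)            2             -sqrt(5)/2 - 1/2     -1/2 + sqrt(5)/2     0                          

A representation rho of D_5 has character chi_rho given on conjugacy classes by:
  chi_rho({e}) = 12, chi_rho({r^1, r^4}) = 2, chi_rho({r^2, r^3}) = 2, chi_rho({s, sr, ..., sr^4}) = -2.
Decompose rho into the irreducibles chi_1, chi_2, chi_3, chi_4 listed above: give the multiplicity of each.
Multiplicities: chi_1: 1, chi_2: 3, chi_3: 2, chi_4: 2.

Reasoning: Use <chi_rho, chi> = (1/|G|) sum_C |C| * chi_rho(C) * conj(chi(C)) with |G| = 10 for each irreducible chi in the table:
  <chi_rho, chi_1> = (1/10)[1*(12)*conj(1) + 2*(2)*conj(1) + 2*(2)*conj(1) + 5*(-2)*conj(1)]
      = (1/10)[(12) + (4) + (4) + (-10)] = 10/10 = 1
  <chi_rho, chi_2> = (1/10)[1*(12)*conj(1) + 2*(2)*conj(1) + 2*(2)*conj(1) + 5*(-2)*conj(-1)]
      = (1/10)[(12) + (4) + (4) + (10)] = 30/10 = 3
  <chi_rho, chi_3> = (1/10)[1*(12)*conj(2) + 2*(2)*conj(-1/2 + sqrt(5)/2) + 2*(2)*conj(-sqrt(5)/2 - 1/2) + 5*(-2)*conj(0)]
      = (1/10)[(24) + (-2 + 2*sqrt(5)) + (-2*sqrt(5) - 2) + (0)] = 20/10 = 2
  <chi_rho, chi_4> = (1/10)[1*(12)*conj(2) + 2*(2)*conj(-sqrt(5)/2 - 1/2) + 2*(2)*conj(-1/2 + sqrt(5)/2) + 5*(-2)*conj(0)]
      = (1/10)[(24) + (-2*sqrt(5) - 2) + (-2 + 2*sqrt(5)) + (0)] = 20/10 = 2
Dimension check: dim(rho) = sum (mult * dim) = 1*1 + 3*1 + 2*2 + 2*2 = 12 = chi_rho(e) = 12.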